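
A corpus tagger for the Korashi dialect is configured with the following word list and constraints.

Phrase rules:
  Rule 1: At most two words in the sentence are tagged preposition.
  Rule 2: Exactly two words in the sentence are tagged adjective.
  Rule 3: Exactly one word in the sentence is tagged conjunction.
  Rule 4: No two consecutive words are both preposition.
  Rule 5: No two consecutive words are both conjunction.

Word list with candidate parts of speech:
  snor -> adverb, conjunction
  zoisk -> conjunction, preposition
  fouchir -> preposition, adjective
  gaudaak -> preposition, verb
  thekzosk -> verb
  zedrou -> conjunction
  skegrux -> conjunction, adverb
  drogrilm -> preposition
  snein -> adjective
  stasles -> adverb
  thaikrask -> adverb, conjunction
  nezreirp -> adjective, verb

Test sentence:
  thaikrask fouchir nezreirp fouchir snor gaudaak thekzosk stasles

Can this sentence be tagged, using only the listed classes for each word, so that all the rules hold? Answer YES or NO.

Candidates per position — 1:thaikrask {adverb,conjunction}; 2:fouchir {preposition,adjective}; 3:nezreirp {adjective,verb}; 4:fouchir {preposition,adjective}; 5:snor {adverb,conjunction}; 6:gaudaak {preposition,verb}; 7:thekzosk {verb}; 8:stasles {adverb}.
One satisfying assignment: adverb adjective verb adjective conjunction verb verb adverb.
Rule-by-rule: rule 1 holds; rule 2 holds; rule 3 holds; rule 4 holds; rule 5 holds.

YES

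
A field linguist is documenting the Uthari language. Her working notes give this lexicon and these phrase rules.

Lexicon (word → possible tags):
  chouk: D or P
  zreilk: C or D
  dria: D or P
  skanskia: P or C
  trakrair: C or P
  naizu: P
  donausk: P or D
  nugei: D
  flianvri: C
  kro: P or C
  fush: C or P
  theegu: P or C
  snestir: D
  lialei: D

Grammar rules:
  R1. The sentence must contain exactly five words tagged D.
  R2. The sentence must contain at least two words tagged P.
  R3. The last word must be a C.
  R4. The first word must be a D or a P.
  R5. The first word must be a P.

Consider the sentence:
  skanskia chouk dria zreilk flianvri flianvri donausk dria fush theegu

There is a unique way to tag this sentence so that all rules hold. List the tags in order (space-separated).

Candidates per position — 1:skanskia {P,C}; 2:chouk {D,P}; 3:dria {D,P}; 4:zreilk {C,D}; 5:flianvri {C}; 6:flianvri {C}; 7:donausk {P,D}; 8:dria {D,P}; 9:fush {C,P}; 10:theegu {P,C}.
Position 1: tagging it C would leave rule 4 unsatisfiable, so it must be P.
Position 2: tagging it P would leave rule 1 unsatisfiable, so it must be D.
Position 3: tagging it P would leave rule 1 unsatisfiable, so it must be D.
Position 4: tagging it C would leave rule 1 unsatisfiable, so it must be D.
Position 7: tagging it P would leave rule 1 unsatisfiable, so it must be D.
Position 8: tagging it P would leave rule 1 unsatisfiable, so it must be D.
Position 10: tagging it P would leave rule 3 unsatisfiable, so it must be C.
Position 9: tagging it C would leave rule 2 unsatisfiable, so it must be P.
The unique satisfying tagging is: P D D D C C D D P C.
Rule-by-rule: rule 1 ✓; rule 2 ✓; rule 3 ✓; rule 4 ✓; rule 5 ✓.

P D D D C C D D P C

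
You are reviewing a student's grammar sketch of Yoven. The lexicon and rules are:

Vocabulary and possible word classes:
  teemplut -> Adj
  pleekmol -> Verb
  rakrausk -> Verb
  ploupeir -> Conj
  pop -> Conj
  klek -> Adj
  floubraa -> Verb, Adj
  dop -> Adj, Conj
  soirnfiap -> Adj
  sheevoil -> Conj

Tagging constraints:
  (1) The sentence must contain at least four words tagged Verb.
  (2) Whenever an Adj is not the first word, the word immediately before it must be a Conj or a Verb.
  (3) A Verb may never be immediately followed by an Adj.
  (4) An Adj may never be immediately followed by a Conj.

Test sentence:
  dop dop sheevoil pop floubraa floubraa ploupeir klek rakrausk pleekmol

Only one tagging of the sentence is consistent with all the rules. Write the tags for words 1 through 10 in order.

Conj Conj Conj Conj Verb Verb Conj Adj Verb Verb

Candidates per position — 1:dop {Adj,Conj}; 2:dop {Adj,Conj}; 3:sheevoil {Conj}; 4:pop {Conj}; 5:floubraa {Verb,Adj}; 6:floubraa {Verb,Adj}; 7:ploupeir {Conj}; 8:klek {Adj}; 9:rakrausk {Verb}; 10:pleekmol {Verb}.
If word 1 were Adj, no tagging could satisfy rule 4; so word 1 is Conj.
If word 2 were Adj, no tagging could satisfy rule 4; so word 2 is Conj.
If word 5 were Adj, no tagging could satisfy rule 1; so word 5 is Verb.
If word 6 were Adj, no tagging could satisfy rule 1; so word 6 is Verb.
The only consistent sequence is: Conj Conj Conj Conj Verb Verb Conj Adj Verb Verb.
Check: rule 1 satisfied; rule 2 satisfied; rule 3 satisfied; rule 4 satisfied.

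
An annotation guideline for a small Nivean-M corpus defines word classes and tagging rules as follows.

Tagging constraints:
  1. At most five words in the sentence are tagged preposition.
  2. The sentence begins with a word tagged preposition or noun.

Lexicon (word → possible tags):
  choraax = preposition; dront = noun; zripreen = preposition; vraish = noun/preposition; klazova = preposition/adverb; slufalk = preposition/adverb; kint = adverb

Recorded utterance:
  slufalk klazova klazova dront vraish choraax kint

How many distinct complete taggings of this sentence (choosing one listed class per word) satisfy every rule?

Candidates per position — 1:slufalk {preposition,adverb}; 2:klazova {preposition,adverb}; 3:klazova {preposition,adverb}; 4:dront {noun}; 5:vraish {noun,preposition}; 6:choraax {preposition}; 7:kint {adverb}.
There are 16 candidate sequences in total.
Checking each against the rules leaves 8 sequences.
Count = 8.

8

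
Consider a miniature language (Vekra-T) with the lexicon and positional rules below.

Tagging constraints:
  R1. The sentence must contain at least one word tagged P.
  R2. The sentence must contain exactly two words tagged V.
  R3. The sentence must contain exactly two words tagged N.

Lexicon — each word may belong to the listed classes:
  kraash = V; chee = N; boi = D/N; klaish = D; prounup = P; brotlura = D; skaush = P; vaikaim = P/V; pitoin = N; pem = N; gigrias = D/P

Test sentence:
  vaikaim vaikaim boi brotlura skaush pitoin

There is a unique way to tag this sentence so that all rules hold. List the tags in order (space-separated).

Candidates per position — 1:vaikaim {P,V}; 2:vaikaim {P,V}; 3:boi {D,N}; 4:brotlura {D}; 5:skaush {P}; 6:pitoin {N}.
Position 1: tagging it P would leave rule 2 unsatisfiable, so it must be V.
Position 2: tagging it P would leave rule 2 unsatisfiable, so it must be V.
Position 3: tagging it D would leave rule 3 unsatisfiable, so it must be N.
That leaves exactly one tagging: V V N D P N.
Checking: rule 1 satisfied; rule 2 satisfied; rule 3 satisfied.

V V N D P N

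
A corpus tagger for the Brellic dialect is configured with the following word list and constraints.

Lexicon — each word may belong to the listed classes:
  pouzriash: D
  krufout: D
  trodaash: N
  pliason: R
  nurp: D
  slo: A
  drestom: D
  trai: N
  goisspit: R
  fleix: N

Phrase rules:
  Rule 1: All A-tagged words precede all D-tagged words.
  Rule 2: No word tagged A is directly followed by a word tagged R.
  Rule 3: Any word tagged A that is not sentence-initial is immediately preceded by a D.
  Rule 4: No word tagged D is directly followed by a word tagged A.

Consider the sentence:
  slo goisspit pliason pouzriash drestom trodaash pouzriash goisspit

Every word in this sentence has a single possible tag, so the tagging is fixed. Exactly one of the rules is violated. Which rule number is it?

2

Fixed tagging: A R R D D N D R.
Applying the rules: R1 ok, R2 fails, R3 ok, R4 ok.
Only rule 2 fails.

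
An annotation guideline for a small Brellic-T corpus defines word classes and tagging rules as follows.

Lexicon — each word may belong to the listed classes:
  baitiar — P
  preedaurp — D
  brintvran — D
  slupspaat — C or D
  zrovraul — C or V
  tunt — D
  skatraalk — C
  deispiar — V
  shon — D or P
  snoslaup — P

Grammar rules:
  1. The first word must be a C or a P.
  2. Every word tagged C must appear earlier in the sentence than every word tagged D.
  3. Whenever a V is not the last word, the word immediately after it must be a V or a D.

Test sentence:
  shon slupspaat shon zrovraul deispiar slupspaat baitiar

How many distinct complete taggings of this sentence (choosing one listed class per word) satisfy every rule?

5

Candidates per position — 1:shon {D,P}; 2:slupspaat {C,D}; 3:shon {D,P}; 4:zrovraul {C,V}; 5:deispiar {V}; 6:slupspaat {C,D}; 7:baitiar {P}.
There are 32 candidate sequences in total.
The sequences that satisfy every rule: P C D V V D P; P C P C V D P; P C P V V D P; P D D V V D P; P D P V V D P.
Count = 5.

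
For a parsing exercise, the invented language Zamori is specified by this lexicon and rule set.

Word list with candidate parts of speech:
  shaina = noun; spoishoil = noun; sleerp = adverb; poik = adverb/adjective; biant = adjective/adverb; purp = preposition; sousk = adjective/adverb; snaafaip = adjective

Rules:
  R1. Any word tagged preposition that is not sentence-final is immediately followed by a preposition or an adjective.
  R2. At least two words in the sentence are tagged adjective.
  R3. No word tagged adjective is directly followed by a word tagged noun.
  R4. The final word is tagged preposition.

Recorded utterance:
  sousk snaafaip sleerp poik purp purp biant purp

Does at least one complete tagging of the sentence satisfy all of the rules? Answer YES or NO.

Candidates per position — 1:sousk {adjective,adverb}; 2:snaafaip {adjective}; 3:sleerp {adverb}; 4:poik {adverb,adjective}; 5:purp {preposition}; 6:purp {preposition}; 7:biant {adjective,adverb}; 8:purp {preposition}.
One satisfying assignment: adverb adjective adverb adverb preposition preposition adjective preposition.
Check: rule 1 satisfied; rule 2 satisfied; rule 3 satisfied; rule 4 satisfied.

YES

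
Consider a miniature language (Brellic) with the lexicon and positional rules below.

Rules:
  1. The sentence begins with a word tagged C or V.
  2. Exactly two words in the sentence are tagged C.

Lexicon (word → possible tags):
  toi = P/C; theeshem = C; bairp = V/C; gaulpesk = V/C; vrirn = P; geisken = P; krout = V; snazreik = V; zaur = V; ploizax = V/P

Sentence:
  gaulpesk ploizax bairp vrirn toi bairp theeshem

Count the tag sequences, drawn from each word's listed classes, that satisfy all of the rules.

Candidates per position — 1:gaulpesk {V,C}; 2:ploizax {V,P}; 3:bairp {V,C}; 4:vrirn {P}; 5:toi {P,C}; 6:bairp {V,C}; 7:theeshem {C}.
There are 32 candidate sequences in total.
Checking each against the rules leaves 8 sequences.
Count = 8.

8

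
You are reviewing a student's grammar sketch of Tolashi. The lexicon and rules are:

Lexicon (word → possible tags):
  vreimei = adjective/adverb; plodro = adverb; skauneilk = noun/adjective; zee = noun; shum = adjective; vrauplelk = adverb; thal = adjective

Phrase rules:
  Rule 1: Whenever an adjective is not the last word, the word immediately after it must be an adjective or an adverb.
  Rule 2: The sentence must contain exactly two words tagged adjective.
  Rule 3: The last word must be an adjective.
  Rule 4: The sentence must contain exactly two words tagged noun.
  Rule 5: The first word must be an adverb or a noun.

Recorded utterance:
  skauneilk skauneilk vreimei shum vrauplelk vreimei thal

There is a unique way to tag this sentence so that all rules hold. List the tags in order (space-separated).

noun noun adverb adjective adverb adverb adjective

Candidates per position — 1:skauneilk {noun,adjective}; 2:skauneilk {noun,adjective}; 3:vreimei {adjective,adverb}; 4:shum {adjective}; 5:vrauplelk {adverb}; 6:vreimei {adjective,adverb}; 7:thal {adjective}.
At position 1, choosing adjective makes rule 2 impossible to satisfy; hence noun.
At position 2, choosing adjective makes rule 2 impossible to satisfy; hence noun.
At position 3, choosing adjective makes rule 2 impossible to satisfy; hence adverb.
At position 6, choosing adjective makes rule 2 impossible to satisfy; hence adverb.
That leaves exactly one tagging: noun noun adverb adjective adverb adverb adjective.
Check: rule 1 ✓; rule 2 ✓; rule 3 ✓; rule 4 ✓; rule 5 ✓.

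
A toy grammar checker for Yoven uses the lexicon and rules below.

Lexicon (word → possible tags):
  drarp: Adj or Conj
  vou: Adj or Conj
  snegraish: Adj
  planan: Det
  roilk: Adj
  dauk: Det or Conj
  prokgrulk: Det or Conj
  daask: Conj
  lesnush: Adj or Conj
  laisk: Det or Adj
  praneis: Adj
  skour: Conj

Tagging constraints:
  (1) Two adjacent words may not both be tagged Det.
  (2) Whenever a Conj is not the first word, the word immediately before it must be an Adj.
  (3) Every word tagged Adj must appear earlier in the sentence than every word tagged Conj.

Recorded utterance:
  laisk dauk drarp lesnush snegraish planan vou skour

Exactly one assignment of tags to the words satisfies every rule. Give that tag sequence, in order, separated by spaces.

Candidates per position — 1:laisk {Det,Adj}; 2:dauk {Det,Conj}; 3:drarp {Adj,Conj}; 4:lesnush {Adj,Conj}; 5:snegraish {Adj}; 6:planan {Det}; 7:vou {Adj,Conj}; 8:skour {Conj}.
Position 2: Conj is ruled out by rule 3; that leaves Det.
Position 3: Conj is ruled out by rule 2; that leaves Adj.
Position 4: Conj is ruled out by rule 3; that leaves Adj.
Position 7: Conj is ruled out by rule 2; that leaves Adj.
Position 1: Det is ruled out by rule 1; that leaves Adj.
The only consistent sequence is: Adj Det Adj Adj Adj Det Adj Conj.
Rule-by-rule: rule 1 ok; rule 2 ok; rule 3 ok.

Adj Det Adj Adj Adj Det Adj Conj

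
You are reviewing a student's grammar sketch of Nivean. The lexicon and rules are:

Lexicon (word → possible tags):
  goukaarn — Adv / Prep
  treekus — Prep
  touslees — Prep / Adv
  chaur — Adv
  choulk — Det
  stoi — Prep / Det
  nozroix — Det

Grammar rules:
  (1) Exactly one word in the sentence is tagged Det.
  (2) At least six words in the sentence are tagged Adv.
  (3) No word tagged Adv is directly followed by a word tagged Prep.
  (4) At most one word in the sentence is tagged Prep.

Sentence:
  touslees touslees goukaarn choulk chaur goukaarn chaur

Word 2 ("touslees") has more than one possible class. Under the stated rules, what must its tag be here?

Adv

Candidates per position — 1:touslees {Prep,Adv}; 2:touslees {Prep,Adv}; 3:goukaarn {Adv,Prep}; 4:choulk {Det}; 5:chaur {Adv}; 6:goukaarn {Adv,Prep}; 7:chaur {Adv}.
If word 1 were Prep, no tagging could satisfy rule 2; so word 1 is Adv.
If word 2 were Prep, no tagging could satisfy rule 2; so word 2 is Adv.
If word 3 were Prep, no tagging could satisfy rule 2; so word 3 is Adv.
If word 6 were Prep, no tagging could satisfy rule 2; so word 6 is Adv.
That leaves exactly one tagging: Adv Adv Adv Det Adv Adv Adv.
Verifying each rule — rule 1 ✓; rule 2 ✓; rule 3 ✓; rule 4 ✓.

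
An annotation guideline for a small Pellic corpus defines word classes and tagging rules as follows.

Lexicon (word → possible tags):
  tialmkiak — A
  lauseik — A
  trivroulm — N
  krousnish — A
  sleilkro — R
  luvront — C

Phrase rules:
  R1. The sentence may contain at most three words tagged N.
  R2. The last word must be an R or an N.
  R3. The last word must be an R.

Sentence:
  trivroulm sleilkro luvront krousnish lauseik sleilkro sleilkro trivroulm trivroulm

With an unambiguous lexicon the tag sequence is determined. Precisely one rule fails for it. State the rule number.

3

Fixed tagging: N R C A A R R N N.
Rule check: R1 ✓, R2 ✓, R3 ✗.
Only rule 3 fails.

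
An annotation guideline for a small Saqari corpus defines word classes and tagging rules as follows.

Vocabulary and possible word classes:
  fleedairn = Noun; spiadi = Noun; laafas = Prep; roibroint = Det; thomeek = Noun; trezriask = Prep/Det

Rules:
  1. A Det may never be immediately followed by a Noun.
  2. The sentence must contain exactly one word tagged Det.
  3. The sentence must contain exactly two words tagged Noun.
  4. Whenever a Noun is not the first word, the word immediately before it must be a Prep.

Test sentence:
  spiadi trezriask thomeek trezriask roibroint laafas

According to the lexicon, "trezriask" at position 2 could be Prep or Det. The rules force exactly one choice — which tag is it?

Prep

Candidates per position — 1:spiadi {Noun}; 2:trezriask {Prep,Det}; 3:thomeek {Noun}; 4:trezriask {Prep,Det}; 5:roibroint {Det}; 6:laafas {Prep}.
At position 2, choosing Det makes rule 1 impossible to satisfy; hence Prep.
At position 4, choosing Det makes rule 2 impossible to satisfy; hence Prep.
So the tagging must be: Noun Prep Noun Prep Det Prep.
Checking: rule 1 satisfied; rule 2 satisfied; rule 3 satisfied; rule 4 satisfied.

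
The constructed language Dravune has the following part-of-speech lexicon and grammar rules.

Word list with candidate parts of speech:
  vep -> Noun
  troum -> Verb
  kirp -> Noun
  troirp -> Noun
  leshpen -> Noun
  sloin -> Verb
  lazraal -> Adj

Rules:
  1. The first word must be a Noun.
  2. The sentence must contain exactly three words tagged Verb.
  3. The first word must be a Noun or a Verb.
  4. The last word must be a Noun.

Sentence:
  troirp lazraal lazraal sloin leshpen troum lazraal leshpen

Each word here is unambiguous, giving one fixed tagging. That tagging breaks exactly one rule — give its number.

Fixed tagging: Noun Adj Adj Verb Noun Verb Adj Noun.
Rule check: R1 holds, R2 violated, R3 holds, R4 holds.
Only rule 2 fails.

2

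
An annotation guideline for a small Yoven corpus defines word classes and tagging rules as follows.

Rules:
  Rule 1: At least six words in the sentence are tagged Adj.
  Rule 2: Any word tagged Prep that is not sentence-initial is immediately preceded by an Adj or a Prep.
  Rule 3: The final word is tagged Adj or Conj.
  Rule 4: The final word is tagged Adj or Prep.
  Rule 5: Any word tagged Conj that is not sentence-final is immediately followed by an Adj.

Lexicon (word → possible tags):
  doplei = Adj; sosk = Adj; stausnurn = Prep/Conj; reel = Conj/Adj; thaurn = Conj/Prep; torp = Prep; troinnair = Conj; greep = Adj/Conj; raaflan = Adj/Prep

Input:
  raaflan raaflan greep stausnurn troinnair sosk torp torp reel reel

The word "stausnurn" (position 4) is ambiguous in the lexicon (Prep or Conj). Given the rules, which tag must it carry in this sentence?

Candidates per position — 1:raaflan {Adj,Prep}; 2:raaflan {Adj,Prep}; 3:greep {Adj,Conj}; 4:stausnurn {Prep,Conj}; 5:troinnair {Conj}; 6:sosk {Adj}; 7:torp {Prep}; 8:torp {Prep}; 9:reel {Conj,Adj}; 10:reel {Conj,Adj}.
At position 1, choosing Prep makes rule 1 impossible to satisfy; hence Adj.
At position 2, choosing Prep makes rule 1 impossible to satisfy; hence Adj.
At position 3, choosing Conj makes rule 1 impossible to satisfy; hence Adj.
At position 4, choosing Conj makes rule 5 impossible to satisfy; hence Prep.
At position 9, choosing Conj makes rule 1 impossible to satisfy; hence Adj.
At position 10, choosing Conj makes rule 1 impossible to satisfy; hence Adj.
That leaves exactly one tagging: Adj Adj Adj Prep Conj Adj Prep Prep Adj Adj.
Check: rule 1 satisfied; rule 2 satisfied; rule 3 satisfied; rule 4 satisfied; rule 5 satisfied.

Prep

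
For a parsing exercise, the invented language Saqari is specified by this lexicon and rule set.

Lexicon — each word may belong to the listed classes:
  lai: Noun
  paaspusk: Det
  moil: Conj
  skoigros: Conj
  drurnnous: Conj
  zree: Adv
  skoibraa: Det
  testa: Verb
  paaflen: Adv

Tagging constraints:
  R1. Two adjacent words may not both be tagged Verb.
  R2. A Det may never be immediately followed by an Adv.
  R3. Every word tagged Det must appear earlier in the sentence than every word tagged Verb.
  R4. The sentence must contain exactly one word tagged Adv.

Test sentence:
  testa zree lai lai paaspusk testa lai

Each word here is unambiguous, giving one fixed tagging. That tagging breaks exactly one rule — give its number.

3

Fixed tagging: Verb Adv Noun Noun Det Verb Noun.
Rule check: R1 ok, R2 ok, R3 fails, R4 ok.
Only rule 3 fails.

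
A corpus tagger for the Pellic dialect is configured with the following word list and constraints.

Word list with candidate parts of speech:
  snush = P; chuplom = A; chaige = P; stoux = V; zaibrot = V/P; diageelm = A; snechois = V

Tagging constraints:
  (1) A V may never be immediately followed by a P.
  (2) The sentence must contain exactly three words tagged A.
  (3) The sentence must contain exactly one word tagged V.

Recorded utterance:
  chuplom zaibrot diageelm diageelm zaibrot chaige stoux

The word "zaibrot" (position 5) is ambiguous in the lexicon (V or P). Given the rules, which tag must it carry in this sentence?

P

Candidates per position — 1:chuplom {A}; 2:zaibrot {V,P}; 3:diageelm {A}; 4:diageelm {A}; 5:zaibrot {V,P}; 6:chaige {P}; 7:stoux {V}.
Word 2 cannot be V — rule 3 would then fail for every completion. It is P.
Word 5 cannot be V — rule 1 would then fail for every completion. It is P.
So the tagging must be: A P A A P P V.
Check: rule 1 ✓; rule 2 ✓; rule 3 ✓.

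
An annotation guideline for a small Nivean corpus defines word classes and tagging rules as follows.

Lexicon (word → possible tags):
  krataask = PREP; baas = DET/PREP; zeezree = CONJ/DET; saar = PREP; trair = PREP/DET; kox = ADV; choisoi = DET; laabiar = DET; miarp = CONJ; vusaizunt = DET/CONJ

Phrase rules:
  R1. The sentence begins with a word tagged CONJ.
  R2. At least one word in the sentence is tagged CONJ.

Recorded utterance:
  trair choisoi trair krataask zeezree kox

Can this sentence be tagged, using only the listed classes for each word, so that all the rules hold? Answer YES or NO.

NO

Candidates per position — 1:trair {PREP,DET}; 2:choisoi {DET}; 3:trair {PREP,DET}; 4:krataask {PREP}; 5:zeezree {CONJ,DET}; 6:kox {ADV}.
Rule 1 cannot be satisfied by any choice of tags from the lexicon.
So there is no consistent tagging.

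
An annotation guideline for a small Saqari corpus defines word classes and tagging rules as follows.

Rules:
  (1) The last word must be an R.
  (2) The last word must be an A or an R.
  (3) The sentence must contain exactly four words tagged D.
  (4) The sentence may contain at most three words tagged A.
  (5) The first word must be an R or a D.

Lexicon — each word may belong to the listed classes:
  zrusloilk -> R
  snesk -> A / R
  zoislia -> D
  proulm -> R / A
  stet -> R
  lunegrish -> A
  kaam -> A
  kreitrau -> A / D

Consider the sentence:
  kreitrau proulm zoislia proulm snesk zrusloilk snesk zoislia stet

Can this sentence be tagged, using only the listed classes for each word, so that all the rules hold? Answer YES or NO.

NO

Candidates per position — 1:kreitrau {A,D}; 2:proulm {R,A}; 3:zoislia {D}; 4:proulm {R,A}; 5:snesk {A,R}; 6:zrusloilk {R}; 7:snesk {A,R}; 8:zoislia {D}; 9:stet {R}.
Rule 3 cannot be satisfied by any choice of tags from the lexicon.
So there is no consistent tagging.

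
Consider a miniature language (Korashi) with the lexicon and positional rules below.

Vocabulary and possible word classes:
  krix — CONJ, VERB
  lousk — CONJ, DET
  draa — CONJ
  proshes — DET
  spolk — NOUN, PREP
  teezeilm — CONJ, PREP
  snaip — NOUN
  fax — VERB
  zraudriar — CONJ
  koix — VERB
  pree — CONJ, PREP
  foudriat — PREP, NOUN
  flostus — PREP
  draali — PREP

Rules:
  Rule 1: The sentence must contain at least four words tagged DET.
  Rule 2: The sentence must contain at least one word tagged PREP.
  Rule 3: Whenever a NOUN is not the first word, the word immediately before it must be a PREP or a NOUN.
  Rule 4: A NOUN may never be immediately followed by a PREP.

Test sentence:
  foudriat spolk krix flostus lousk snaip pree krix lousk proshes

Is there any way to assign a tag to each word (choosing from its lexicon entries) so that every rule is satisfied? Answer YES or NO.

Candidates per position — 1:foudriat {PREP,NOUN}; 2:spolk {NOUN,PREP}; 3:krix {CONJ,VERB}; 4:flostus {PREP}; 5:lousk {CONJ,DET}; 6:snaip {NOUN}; 7:pree {CONJ,PREP}; 8:krix {CONJ,VERB}; 9:lousk {CONJ,DET}; 10:proshes {DET}.
Rule 1 cannot be satisfied by any choice of tags from the lexicon.
So there is no consistent tagging.

NO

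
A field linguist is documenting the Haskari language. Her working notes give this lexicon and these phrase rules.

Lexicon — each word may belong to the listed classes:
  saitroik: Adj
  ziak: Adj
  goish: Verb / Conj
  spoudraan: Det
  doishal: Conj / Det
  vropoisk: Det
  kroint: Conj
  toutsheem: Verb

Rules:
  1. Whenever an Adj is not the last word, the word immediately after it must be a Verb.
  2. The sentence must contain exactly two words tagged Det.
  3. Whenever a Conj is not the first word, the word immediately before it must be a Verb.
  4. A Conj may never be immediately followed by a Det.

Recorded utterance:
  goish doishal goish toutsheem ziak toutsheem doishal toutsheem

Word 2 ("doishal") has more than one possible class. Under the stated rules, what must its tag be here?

Candidates per position — 1:goish {Verb,Conj}; 2:doishal {Conj,Det}; 3:goish {Verb,Conj}; 4:toutsheem {Verb}; 5:ziak {Adj}; 6:toutsheem {Verb}; 7:doishal {Conj,Det}; 8:toutsheem {Verb}.
Position 2: Conj is ruled out by rule 2; that leaves Det.
Position 3: Conj is ruled out by rule 3; that leaves Verb.
Position 7: Conj is ruled out by rule 2; that leaves Det.
Position 1: Conj is ruled out by rule 4; that leaves Verb.
The only consistent sequence is: Verb Det Verb Verb Adj Verb Det Verb.
Verifying each rule — rule 1 satisfied; rule 2 satisfied; rule 3 satisfied; rule 4 satisfied.

Det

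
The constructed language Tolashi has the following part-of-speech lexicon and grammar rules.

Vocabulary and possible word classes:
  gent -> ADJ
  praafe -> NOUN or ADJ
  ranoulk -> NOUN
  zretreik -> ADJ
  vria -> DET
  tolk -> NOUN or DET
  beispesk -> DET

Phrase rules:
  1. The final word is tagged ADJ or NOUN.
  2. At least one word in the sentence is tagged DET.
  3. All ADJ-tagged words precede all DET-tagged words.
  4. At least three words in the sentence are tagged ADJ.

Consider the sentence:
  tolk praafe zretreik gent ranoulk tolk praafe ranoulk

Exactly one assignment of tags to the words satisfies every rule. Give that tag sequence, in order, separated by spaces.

NOUN ADJ ADJ ADJ NOUN DET NOUN NOUN

Candidates per position — 1:tolk {NOUN,DET}; 2:praafe {NOUN,ADJ}; 3:zretreik {ADJ}; 4:gent {ADJ}; 5:ranoulk {NOUN}; 6:tolk {NOUN,DET}; 7:praafe {NOUN,ADJ}; 8:ranoulk {NOUN}.
At position 1, choosing DET makes rule 3 impossible to satisfy; hence NOUN.
At position 6, choosing NOUN makes rule 2 impossible to satisfy; hence DET.
At position 7, choosing ADJ makes rule 3 impossible to satisfy; hence NOUN.
At position 2, choosing NOUN makes rule 4 impossible to satisfy; hence ADJ.
That leaves exactly one tagging: NOUN ADJ ADJ ADJ NOUN DET NOUN NOUN.
Check: rule 1 ok; rule 2 ok; rule 3 ok; rule 4 ok.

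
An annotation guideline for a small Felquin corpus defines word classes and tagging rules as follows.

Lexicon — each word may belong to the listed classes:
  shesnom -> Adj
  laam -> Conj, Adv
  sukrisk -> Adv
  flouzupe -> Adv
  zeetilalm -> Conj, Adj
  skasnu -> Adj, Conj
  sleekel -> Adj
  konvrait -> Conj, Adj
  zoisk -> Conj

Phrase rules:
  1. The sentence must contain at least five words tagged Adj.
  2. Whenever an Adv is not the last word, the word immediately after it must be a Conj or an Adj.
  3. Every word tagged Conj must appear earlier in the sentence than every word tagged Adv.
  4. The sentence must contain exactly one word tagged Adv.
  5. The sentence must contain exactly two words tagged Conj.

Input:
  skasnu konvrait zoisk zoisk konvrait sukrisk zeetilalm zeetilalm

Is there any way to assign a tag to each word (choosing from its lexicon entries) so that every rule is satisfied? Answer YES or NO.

Candidates per position — 1:skasnu {Adj,Conj}; 2:konvrait {Conj,Adj}; 3:zoisk {Conj}; 4:zoisk {Conj}; 5:konvrait {Conj,Adj}; 6:sukrisk {Adv}; 7:zeetilalm {Conj,Adj}; 8:zeetilalm {Conj,Adj}.
One satisfying assignment: Adj Adj Conj Conj Adj Adv Adj Adj.
Rule-by-rule: rule 1 holds; rule 2 holds; rule 3 holds; rule 4 holds; rule 5 holds.

YES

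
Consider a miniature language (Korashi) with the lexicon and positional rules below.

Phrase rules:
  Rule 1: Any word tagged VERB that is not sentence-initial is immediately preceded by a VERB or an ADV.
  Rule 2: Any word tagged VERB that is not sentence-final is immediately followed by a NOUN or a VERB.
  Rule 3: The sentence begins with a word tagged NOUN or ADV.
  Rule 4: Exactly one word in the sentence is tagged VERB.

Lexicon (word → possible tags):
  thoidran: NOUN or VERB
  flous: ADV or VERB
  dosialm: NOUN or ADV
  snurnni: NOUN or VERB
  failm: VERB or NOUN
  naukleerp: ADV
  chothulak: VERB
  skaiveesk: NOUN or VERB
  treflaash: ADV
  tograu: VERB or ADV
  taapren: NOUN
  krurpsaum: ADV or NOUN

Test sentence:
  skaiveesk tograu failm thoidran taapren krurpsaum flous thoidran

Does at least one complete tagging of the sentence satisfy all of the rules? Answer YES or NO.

YES

Candidates per position — 1:skaiveesk {NOUN,VERB}; 2:tograu {VERB,ADV}; 3:failm {VERB,NOUN}; 4:thoidran {NOUN,VERB}; 5:taapren {NOUN}; 6:krurpsaum {ADV,NOUN}; 7:flous {ADV,VERB}; 8:thoidran {NOUN,VERB}.
One satisfying assignment: NOUN ADV NOUN NOUN NOUN NOUN ADV VERB.
Rule-by-rule: rule 1 satisfied; rule 2 satisfied; rule 3 satisfied; rule 4 satisfied.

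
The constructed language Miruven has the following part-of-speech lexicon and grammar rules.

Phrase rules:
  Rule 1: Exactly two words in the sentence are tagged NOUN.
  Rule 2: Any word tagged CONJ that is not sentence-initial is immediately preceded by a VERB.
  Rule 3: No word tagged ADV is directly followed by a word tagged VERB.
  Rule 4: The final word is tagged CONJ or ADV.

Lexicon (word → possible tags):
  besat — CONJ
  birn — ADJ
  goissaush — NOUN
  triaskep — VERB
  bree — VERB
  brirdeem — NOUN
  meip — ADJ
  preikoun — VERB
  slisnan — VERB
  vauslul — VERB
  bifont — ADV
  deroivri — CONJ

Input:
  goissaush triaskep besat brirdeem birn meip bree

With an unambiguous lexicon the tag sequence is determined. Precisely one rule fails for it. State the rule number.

Fixed tagging: NOUN VERB CONJ NOUN ADJ ADJ VERB.
Applying the rules: R1 pass, R2 pass, R3 pass, R4 fail.
Only rule 4 fails.

4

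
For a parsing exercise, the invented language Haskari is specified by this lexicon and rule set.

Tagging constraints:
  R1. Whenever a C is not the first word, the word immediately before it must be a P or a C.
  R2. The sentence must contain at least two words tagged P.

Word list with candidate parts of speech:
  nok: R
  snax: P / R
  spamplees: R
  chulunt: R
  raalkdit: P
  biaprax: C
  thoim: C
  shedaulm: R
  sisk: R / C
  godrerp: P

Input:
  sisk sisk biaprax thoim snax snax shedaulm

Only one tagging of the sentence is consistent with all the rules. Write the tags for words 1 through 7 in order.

C C C C P P R

Candidates per position — 1:sisk {R,C}; 2:sisk {R,C}; 3:biaprax {C}; 4:thoim {C}; 5:snax {P,R}; 6:snax {P,R}; 7:shedaulm {R}.
Position 1: tagging it R would leave rule 1 unsatisfiable, so it must be C.
Position 2: tagging it R would leave rule 1 unsatisfiable, so it must be C.
Position 5: tagging it R would leave rule 2 unsatisfiable, so it must be P.
Position 6: tagging it R would leave rule 2 unsatisfiable, so it must be P.
The only consistent sequence is: C C C C P P R.
Rule-by-rule: rule 1 ok; rule 2 ok.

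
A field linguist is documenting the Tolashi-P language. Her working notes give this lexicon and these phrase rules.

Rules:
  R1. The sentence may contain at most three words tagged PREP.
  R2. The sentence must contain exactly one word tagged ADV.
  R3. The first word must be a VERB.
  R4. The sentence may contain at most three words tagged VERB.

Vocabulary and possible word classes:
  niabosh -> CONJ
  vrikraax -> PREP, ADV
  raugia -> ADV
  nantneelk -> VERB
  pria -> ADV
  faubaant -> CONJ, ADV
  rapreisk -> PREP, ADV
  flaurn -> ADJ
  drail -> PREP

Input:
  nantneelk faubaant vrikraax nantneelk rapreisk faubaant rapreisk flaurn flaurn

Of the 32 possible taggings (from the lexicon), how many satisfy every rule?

5

Candidates per position — 1:nantneelk {VERB}; 2:faubaant {CONJ,ADV}; 3:vrikraax {PREP,ADV}; 4:nantneelk {VERB}; 5:rapreisk {PREP,ADV}; 6:faubaant {CONJ,ADV}; 7:rapreisk {PREP,ADV}; 8:flaurn {ADJ}; 9:flaurn {ADJ}.
There are 32 candidate sequences in total.
The sequences that satisfy every rule: VERB CONJ PREP VERB PREP CONJ ADV ADJ ADJ; VERB CONJ PREP VERB PREP ADV PREP ADJ ADJ; VERB CONJ PREP VERB ADV CONJ PREP ADJ ADJ; VERB CONJ ADV VERB PREP CONJ PREP ADJ ADJ; VERB ADV PREP VERB PREP CONJ PREP ADJ ADJ.
Count = 5.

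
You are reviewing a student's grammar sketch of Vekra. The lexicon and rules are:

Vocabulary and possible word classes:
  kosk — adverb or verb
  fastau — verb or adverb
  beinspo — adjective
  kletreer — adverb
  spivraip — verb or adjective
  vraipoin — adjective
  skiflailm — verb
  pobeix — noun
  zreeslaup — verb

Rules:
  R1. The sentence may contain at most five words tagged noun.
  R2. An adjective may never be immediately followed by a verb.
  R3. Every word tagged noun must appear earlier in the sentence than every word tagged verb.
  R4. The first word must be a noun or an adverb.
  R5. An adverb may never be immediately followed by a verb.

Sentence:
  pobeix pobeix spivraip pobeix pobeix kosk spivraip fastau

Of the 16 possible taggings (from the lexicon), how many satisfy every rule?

Candidates per position — 1:pobeix {noun}; 2:pobeix {noun}; 3:spivraip {verb,adjective}; 4:pobeix {noun}; 5:pobeix {noun}; 6:kosk {adverb,verb}; 7:spivraip {verb,adjective}; 8:fastau {verb,adverb}.
There are 16 candidate sequences in total.
The sequences that satisfy every rule: noun noun adjective noun noun adverb adjective adverb; noun noun adjective noun noun verb verb verb; noun noun adjective noun noun verb verb adverb; noun noun adjective noun noun verb adjective adverb.
Count = 4.

4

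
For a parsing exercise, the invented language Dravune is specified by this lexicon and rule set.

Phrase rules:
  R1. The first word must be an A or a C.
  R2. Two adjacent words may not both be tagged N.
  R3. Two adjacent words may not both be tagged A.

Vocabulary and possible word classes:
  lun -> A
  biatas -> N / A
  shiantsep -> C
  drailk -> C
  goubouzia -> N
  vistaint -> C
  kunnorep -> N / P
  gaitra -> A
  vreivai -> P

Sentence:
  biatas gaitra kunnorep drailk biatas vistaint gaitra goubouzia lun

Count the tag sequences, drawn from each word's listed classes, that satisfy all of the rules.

Candidates per position — 1:biatas {N,A}; 2:gaitra {A}; 3:kunnorep {N,P}; 4:drailk {C}; 5:biatas {N,A}; 6:vistaint {C}; 7:gaitra {A}; 8:goubouzia {N}; 9:lun {A}.
There are 8 candidate sequences in total.
Every candidate sequence violates at least one rule; no consistent tagging exists.
Count = 0.

0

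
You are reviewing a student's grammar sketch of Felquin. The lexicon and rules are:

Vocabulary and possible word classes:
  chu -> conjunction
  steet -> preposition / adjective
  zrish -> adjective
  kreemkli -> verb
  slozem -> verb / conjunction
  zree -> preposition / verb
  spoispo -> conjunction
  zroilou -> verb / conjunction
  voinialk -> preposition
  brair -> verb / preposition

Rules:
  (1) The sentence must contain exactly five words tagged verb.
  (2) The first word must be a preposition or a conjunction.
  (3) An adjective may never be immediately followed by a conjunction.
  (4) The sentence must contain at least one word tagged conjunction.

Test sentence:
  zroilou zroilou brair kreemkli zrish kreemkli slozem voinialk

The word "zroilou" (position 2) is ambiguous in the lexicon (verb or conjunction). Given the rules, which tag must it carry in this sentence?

verb

Candidates per position — 1:zroilou {verb,conjunction}; 2:zroilou {verb,conjunction}; 3:brair {verb,preposition}; 4:kreemkli {verb}; 5:zrish {adjective}; 6:kreemkli {verb}; 7:slozem {verb,conjunction}; 8:voinialk {preposition}.
At position 1, choosing verb makes rule 2 impossible to satisfy; hence conjunction.
At position 2, choosing conjunction makes rule 1 impossible to satisfy; hence verb.
At position 3, choosing preposition makes rule 1 impossible to satisfy; hence verb.
At position 7, choosing conjunction makes rule 1 impossible to satisfy; hence verb.
So the tagging must be: conjunction verb verb verb adjective verb verb preposition.
Verifying each rule — rule 1 ok; rule 2 ok; rule 3 ok; rule 4 ok.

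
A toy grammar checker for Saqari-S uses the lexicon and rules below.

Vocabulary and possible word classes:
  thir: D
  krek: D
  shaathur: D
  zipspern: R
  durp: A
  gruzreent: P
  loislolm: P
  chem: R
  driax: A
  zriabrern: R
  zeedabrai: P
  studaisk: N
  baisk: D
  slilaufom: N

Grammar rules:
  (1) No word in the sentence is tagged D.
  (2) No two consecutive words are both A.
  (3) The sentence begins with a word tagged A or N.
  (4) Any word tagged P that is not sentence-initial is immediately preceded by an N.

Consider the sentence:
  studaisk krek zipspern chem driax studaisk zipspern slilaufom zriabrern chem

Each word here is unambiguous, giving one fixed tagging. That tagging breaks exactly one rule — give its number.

1

Fixed tagging: N D R R A N R N R R.
Checking each rule: R1 ✗, R2 ✓, R3 ✓, R4 ✓.
Only rule 1 fails.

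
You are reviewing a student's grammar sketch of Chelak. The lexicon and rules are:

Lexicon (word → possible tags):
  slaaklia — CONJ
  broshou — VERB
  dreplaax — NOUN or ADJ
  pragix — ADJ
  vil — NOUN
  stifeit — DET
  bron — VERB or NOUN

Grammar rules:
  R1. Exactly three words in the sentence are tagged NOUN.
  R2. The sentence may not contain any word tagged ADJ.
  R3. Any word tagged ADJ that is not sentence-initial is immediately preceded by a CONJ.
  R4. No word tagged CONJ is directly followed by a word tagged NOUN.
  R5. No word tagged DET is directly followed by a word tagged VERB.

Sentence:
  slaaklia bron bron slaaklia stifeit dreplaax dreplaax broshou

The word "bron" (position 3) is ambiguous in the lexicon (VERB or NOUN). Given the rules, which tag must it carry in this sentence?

Candidates per position — 1:slaaklia {CONJ}; 2:bron {VERB,NOUN}; 3:bron {VERB,NOUN}; 4:slaaklia {CONJ}; 5:stifeit {DET}; 6:dreplaax {NOUN,ADJ}; 7:dreplaax {NOUN,ADJ}; 8:broshou {VERB}.
Word 2 cannot be NOUN — rule 4 would then fail for every completion. It is VERB.
Word 3 cannot be VERB — rule 1 would then fail for every completion. It is NOUN.
Word 6 cannot be ADJ — rule 1 would then fail for every completion. It is NOUN.
Word 7 cannot be ADJ — rule 1 would then fail for every completion. It is NOUN.
So the tagging must be: CONJ VERB NOUN CONJ DET NOUN NOUN VERB.
Checking: rule 1 holds; rule 2 holds; rule 3 holds; rule 4 holds; rule 5 holds.

NOUN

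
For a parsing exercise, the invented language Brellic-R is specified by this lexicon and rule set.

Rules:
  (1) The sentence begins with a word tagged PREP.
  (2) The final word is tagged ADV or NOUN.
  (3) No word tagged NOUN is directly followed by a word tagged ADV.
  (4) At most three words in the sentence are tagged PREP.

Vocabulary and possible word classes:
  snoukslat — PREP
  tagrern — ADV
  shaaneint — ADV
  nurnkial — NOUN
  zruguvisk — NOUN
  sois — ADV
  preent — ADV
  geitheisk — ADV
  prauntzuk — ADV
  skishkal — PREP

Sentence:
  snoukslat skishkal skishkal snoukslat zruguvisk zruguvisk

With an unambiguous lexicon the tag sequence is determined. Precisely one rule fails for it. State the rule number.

Fixed tagging: PREP PREP PREP PREP NOUN NOUN.
Rule check: R1 holds, R2 holds, R3 holds, R4 violated.
Only rule 4 fails.

4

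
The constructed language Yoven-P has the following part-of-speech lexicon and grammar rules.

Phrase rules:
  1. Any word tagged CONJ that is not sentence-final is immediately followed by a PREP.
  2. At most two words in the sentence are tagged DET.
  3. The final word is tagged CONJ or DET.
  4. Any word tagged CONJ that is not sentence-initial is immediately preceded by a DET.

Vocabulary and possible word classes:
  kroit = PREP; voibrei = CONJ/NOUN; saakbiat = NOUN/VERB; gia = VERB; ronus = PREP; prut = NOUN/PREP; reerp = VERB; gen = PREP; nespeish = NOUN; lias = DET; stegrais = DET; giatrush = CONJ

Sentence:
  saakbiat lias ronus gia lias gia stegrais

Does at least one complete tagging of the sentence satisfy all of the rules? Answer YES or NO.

Candidates per position — 1:saakbiat {NOUN,VERB}; 2:lias {DET}; 3:ronus {PREP}; 4:gia {VERB}; 5:lias {DET}; 6:gia {VERB}; 7:stegrais {DET}.
Rule 2 cannot be satisfied by any choice of tags from the lexicon.
So there is no consistent tagging.

NO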